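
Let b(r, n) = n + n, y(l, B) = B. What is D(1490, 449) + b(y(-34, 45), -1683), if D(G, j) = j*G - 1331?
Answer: 664313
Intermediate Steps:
b(r, n) = 2*n
D(G, j) = -1331 + G*j (D(G, j) = G*j - 1331 = -1331 + G*j)
D(1490, 449) + b(y(-34, 45), -1683) = (-1331 + 1490*449) + 2*(-1683) = (-1331 + 669010) - 3366 = 667679 - 3366 = 664313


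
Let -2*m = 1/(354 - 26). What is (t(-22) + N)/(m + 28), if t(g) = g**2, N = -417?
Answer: 43952/18367 ≈ 2.3930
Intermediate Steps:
m = -1/656 (m = -1/(2*(354 - 26)) = -1/2/328 = -1/2*1/328 = -1/656 ≈ -0.0015244)
(t(-22) + N)/(m + 28) = ((-22)**2 - 417)/(-1/656 + 28) = (484 - 417)/(18367/656) = 67*(656/18367) = 43952/18367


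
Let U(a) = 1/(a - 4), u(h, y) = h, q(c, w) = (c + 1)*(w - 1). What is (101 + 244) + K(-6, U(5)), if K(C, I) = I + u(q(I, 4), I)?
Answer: 352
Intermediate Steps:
q(c, w) = (1 + c)*(-1 + w)
U(a) = 1/(-4 + a)
K(C, I) = 3 + 4*I (K(C, I) = I + (-1 + 4 - I + I*4) = I + (-1 + 4 - I + 4*I) = I + (3 + 3*I) = 3 + 4*I)
(101 + 244) + K(-6, U(5)) = (101 + 244) + (3 + 4/(-4 + 5)) = 345 + (3 + 4/1) = 345 + (3 + 4*1) = 345 + (3 + 4) = 345 + 7 = 352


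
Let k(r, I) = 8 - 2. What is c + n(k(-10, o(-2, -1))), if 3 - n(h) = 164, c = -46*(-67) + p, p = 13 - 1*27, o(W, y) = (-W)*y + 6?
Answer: 2907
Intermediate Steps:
o(W, y) = 6 - W*y (o(W, y) = -W*y + 6 = 6 - W*y)
p = -14 (p = 13 - 27 = -14)
k(r, I) = 6
c = 3068 (c = -46*(-67) - 14 = 3082 - 14 = 3068)
n(h) = -161 (n(h) = 3 - 1*164 = 3 - 164 = -161)
c + n(k(-10, o(-2, -1))) = 3068 - 161 = 2907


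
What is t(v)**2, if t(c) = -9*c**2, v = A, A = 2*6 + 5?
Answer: 6765201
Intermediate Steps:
A = 17 (A = 12 + 5 = 17)
v = 17
t(v)**2 = (-9*17**2)**2 = (-9*289)**2 = (-2601)**2 = 6765201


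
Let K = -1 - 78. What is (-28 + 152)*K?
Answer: -9796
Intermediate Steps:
K = -79
(-28 + 152)*K = (-28 + 152)*(-79) = 124*(-79) = -9796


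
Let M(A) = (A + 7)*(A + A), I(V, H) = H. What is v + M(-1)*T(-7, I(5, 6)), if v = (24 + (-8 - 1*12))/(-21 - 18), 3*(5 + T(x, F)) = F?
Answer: 1400/39 ≈ 35.897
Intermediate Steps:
T(x, F) = -5 + F/3
v = -4/39 (v = (24 + (-8 - 12))/(-39) = (24 - 20)*(-1/39) = 4*(-1/39) = -4/39 ≈ -0.10256)
M(A) = 2*A*(7 + A) (M(A) = (7 + A)*(2*A) = 2*A*(7 + A))
v + M(-1)*T(-7, I(5, 6)) = -4/39 + (2*(-1)*(7 - 1))*(-5 + (1/3)*6) = -4/39 + (2*(-1)*6)*(-5 + 2) = -4/39 - 12*(-3) = -4/39 + 36 = 1400/39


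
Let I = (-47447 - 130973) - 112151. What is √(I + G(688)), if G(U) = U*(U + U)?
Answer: √656117 ≈ 810.01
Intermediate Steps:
I = -290571 (I = -178420 - 112151 = -290571)
G(U) = 2*U² (G(U) = U*(2*U) = 2*U²)
√(I + G(688)) = √(-290571 + 2*688²) = √(-290571 + 2*473344) = √(-290571 + 946688) = √656117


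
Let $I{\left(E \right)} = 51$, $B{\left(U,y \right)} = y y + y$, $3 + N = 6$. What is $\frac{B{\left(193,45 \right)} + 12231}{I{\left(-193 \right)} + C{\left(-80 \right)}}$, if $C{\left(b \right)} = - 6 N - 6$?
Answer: $\frac{1589}{3} \approx 529.67$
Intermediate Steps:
$N = 3$ ($N = -3 + 6 = 3$)
$B{\left(U,y \right)} = y + y^{2}$ ($B{\left(U,y \right)} = y^{2} + y = y + y^{2}$)
$C{\left(b \right)} = -24$ ($C{\left(b \right)} = \left(-6\right) 3 - 6 = -18 - 6 = -24$)
$\frac{B{\left(193,45 \right)} + 12231}{I{\left(-193 \right)} + C{\left(-80 \right)}} = \frac{45 \left(1 + 45\right) + 12231}{51 - 24} = \frac{45 \cdot 46 + 12231}{27} = \left(2070 + 12231\right) \frac{1}{27} = 14301 \cdot \frac{1}{27} = \frac{1589}{3}$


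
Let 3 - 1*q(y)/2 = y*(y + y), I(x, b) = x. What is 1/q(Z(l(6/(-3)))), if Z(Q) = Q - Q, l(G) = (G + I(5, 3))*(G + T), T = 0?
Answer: 1/6 ≈ 0.16667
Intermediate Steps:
l(G) = G*(5 + G) (l(G) = (G + 5)*(G + 0) = (5 + G)*G = G*(5 + G))
Z(Q) = 0
q(y) = 6 - 4*y**2 (q(y) = 6 - 2*y*(y + y) = 6 - 2*y*2*y = 6 - 4*y**2)
1/q(Z(l(6/(-3)))) = 1/(6 - 4*0**2) = 1/(6 - 4*0) = 1/(6 + 0) = 1/6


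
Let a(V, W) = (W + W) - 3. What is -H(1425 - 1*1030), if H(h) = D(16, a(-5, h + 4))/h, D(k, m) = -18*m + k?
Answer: 14294/395 ≈ 36.187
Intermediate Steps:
a(V, W) = -3 + 2*W (a(V, W) = 2*W - 3 = -3 + 2*W)
D(k, m) = k - 18*m
H(h) = (-74 - 36*h)/h (H(h) = (16 - 18*(-3 + 2*(h + 4)))/h = (16 - 18*(-3 + 2*(4 + h)))/h = (16 - 18*(-3 + (8 + 2*h)))/h = (16 - 18*(5 + 2*h))/h = (16 + (-90 - 36*h))/h = (-74 - 36*h)/h)
-H(1425 - 1*1030) = -(-36 - 74/(1425 - 1*1030)) = -(-36 - 74/(1425 - 1030)) = -(-36 - 74/395) = -1*(-14294/395) = 14294/395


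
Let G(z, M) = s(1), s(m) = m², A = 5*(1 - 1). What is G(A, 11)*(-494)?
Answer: -494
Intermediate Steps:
A = 0 (A = 5*0 = 0)
G(z, M) = 1 (G(z, M) = 1² = 1)
G(A, 11)*(-494) = 1*(-494) = -494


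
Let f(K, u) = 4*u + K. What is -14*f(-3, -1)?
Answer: 98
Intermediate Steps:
f(K, u) = K + 4*u
-14*f(-3, -1) = -14*(-3 + 4*(-1)) = -14*(-3 - 4) = -14*(-7) = 98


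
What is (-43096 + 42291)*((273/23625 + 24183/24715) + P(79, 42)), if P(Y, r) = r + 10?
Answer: -47442020374/1112175 ≈ -42657.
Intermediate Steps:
P(Y, r) = 10 + r
(-43096 + 42291)*((273/23625 + 24183/24715) + P(79, 42)) = (-43096 + 42291)*((273/23625 + 24183/24715) + (10 + 42)) = -805*((273*(1/23625) + 24183*(1/24715)) + 52) = -805*((13/1125 + 24183/24715) + 52) = -805*(5505434/5560875 + 52) = -805*294670934/5560875 = -47442020374/1112175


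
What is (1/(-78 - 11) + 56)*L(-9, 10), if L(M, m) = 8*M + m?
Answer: -308946/89 ≈ -3471.3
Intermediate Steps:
L(M, m) = m + 8*M
(1/(-78 - 11) + 56)*L(-9, 10) = (1/(-78 - 11) + 56)*(10 + 8*(-9)) = (1/(-89) + 56)*(10 - 72) = (-1/89 + 56)*(-62) = (4983/89)*(-62) = -308946/89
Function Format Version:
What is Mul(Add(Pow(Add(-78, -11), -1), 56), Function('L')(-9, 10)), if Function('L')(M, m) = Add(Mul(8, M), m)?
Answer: Rational(-308946, 89) ≈ -3471.3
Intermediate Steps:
Function('L')(M, m) = Add(m, Mul(8, M))
Mul(Add(Pow(Add(-78, -11), -1), 56), Function('L')(-9, 10)) = Mul(Add(Pow(Add(-78, -11), -1), 56), Add(10, Mul(8, -9))) = Mul(Add(Pow(-89, -1), 56), Add(10, -72)) = Mul(Add(Rational(-1, 89), 56), -62) = Mul(Rational(4983, 89), -62) = Rational(-308946, 89)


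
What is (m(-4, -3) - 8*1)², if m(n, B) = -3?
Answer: 121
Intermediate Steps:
(m(-4, -3) - 8*1)² = (-3 - 8*1)² = (-3 - 8)² = (-11)² = 121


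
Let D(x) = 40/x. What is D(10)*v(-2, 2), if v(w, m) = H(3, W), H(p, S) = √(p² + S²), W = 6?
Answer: 12*√5 ≈ 26.833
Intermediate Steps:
H(p, S) = √(S² + p²)
v(w, m) = 3*√5 (v(w, m) = √(6² + 3²) = √(36 + 9) = √45 = 3*√5)
D(10)*v(-2, 2) = (40/10)*(3*√5) = (40*(⅒))*(3*√5) = 4*(3*√5) = 12*√5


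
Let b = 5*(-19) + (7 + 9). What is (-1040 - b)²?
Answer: 923521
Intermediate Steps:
b = -79 (b = -95 + 16 = -79)
(-1040 - b)² = (-1040 - 1*(-79))² = (-1040 + 79)² = (-961)² = 923521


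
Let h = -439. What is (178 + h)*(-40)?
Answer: 10440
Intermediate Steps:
(178 + h)*(-40) = (178 - 439)*(-40) = -261*(-40) = 10440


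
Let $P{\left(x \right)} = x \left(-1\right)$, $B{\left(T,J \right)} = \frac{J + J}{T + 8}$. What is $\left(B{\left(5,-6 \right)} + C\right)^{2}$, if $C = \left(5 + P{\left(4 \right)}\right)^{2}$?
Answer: $\frac{1}{169} \approx 0.0059172$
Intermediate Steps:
$B{\left(T,J \right)} = \frac{2 J}{8 + T}$
$P{\left(x \right)} = - x$
$C = 1$ ($C = \left(5 - 4\right)^{2} = 1^{2} = 1$)
$\left(B{\left(5,-6 \right)} + C\right)^{2} = \left(2 \left(-6\right) \frac{1}{8 + 5} + 1\right)^{2} = \left(2 \left(-6\right) \frac{1}{13} + 1\right)^{2} = \left(- \frac{12}{13} + 1\right)^{2} = \left(\frac{1}{13}\right)^{2} = \frac{1}{169}$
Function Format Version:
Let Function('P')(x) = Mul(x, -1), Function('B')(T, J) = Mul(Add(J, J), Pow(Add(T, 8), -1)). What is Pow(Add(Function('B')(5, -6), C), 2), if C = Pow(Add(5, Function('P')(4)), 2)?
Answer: Rational(1, 169) ≈ 0.0059172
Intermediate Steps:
Function('B')(T, J) = Mul(2, J, Pow(Add(8, T), -1)) (Function('B')(T, J) = Mul(Mul(2, J), Pow(Add(8, T), -1)) = Mul(2, J, Pow(Add(8, T), -1)))
Function('P')(x) = Mul(-1, x)
C = 1 (C = Pow(Add(5, Mul(-1, 4)), 2) = Pow(Add(5, -4), 2) = Pow(1, 2) = 1)
Pow(Add(Function('B')(5, -6), C), 2) = Pow(Add(Mul(2, -6, Pow(Add(8, 5), -1)), 1), 2) = Pow(Add(Mul(2, -6, Pow(13, -1)), 1), 2) = Pow(Add(Mul(2, -6, Rational(1, 13)), 1), 2) = Pow(Add(Rational(-12, 13), 1), 2) = Pow(Rational(1, 13), 2) = Rational(1, 169)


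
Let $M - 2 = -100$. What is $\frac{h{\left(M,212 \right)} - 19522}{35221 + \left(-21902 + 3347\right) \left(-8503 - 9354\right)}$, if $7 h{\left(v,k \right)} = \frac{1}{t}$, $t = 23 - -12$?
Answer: $- \frac{251731}{4272952880} \approx -5.8913 \cdot 10^{-5}$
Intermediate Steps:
$M = -98$ ($M = 2 - 100 = -98$)
$t = 35$ ($t = 23 + 12 = 35$)
$h{\left(v,k \right)} = \frac{1}{245}$ ($h{\left(v,k \right)} = \frac{1}{7 \cdot 35} = \frac{1}{7} \cdot \frac{1}{35} = \frac{1}{245}$)
$\frac{h{\left(M,212 \right)} - 19522}{35221 + \left(-21902 + 3347\right) \left(-8503 - 9354\right)} = \frac{\frac{1}{245} - 19522}{35221 + \left(-21902 + 3347\right) \left(-8503 - 9354\right)} = - \frac{4782889}{245 \left(35221 - -331336635\right)} = - \frac{4782889}{245 \left(35221 + 331336635\right)} = - \frac{4782889}{245 \cdot 331371856} = \left(- \frac{4782889}{245}\right) \frac{1}{331371856} = - \frac{251731}{4272952880}$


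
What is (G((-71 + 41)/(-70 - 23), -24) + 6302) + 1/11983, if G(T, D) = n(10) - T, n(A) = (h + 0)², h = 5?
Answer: 2350189872/371473 ≈ 6326.7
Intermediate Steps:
n(A) = 25 (n(A) = (5 + 0)² = 5² = 25)
G(T, D) = 25 - T
(G((-71 + 41)/(-70 - 23), -24) + 6302) + 1/11983 = ((25 - (-71 + 41)/(-70 - 23)) + 6302) + 1/11983 = ((25 - (-30)/(-93)) + 6302) + 1/11983 = ((25 - (-30)*(-1)/93) + 6302) + 1/11983 = ((25 - 1*10/31) + 6302) + 1/11983 = ((25 - 10/31) + 6302) + 1/11983 = (765/31 + 6302) + 1/11983 = 196127/31 + 1/11983 = 2350189872/371473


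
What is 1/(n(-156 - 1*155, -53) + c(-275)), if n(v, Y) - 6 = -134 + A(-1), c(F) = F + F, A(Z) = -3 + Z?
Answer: -1/682 ≈ -0.0014663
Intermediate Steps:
c(F) = 2*F
n(v, Y) = -132 (n(v, Y) = 6 + (-134 + (-3 - 1)) = 6 + (-134 - 4) = 6 - 138 = -132)
1/(n(-156 - 1*155, -53) + c(-275)) = 1/(-132 + 2*(-275)) = 1/(-132 - 550) = 1/(-682) = -1/682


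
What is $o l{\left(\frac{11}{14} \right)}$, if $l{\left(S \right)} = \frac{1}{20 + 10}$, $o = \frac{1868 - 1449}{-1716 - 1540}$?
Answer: $- \frac{419}{97680} \approx -0.0042895$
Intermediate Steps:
$o = - \frac{419}{3256}$ ($o = \frac{419}{-3256} = 419 \left(- \frac{1}{3256}\right) = - \frac{419}{3256} \approx -0.12869$)
$l{\left(S \right)} = \frac{1}{30}$
$o l{\left(\frac{11}{14} \right)} = \left(- \frac{419}{3256}\right) \frac{1}{30} = - \frac{419}{97680}$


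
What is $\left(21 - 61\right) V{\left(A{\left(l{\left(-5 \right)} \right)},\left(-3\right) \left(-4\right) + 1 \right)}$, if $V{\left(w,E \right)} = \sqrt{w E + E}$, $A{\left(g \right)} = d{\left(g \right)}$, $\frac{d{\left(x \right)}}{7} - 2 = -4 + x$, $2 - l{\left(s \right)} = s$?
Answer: $- 240 \sqrt{13} \approx -865.33$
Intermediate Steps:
$l{\left(s \right)} = 2 - s$
$d{\left(x \right)} = -14 + 7 x$ ($d{\left(x \right)} = 14 + 7 \left(-4 + x\right) = 14 + \left(-28 + 7 x\right) = -14 + 7 x$)
$A{\left(g \right)} = -14 + 7 g$
$V{\left(w,E \right)} = \sqrt{E + E w}$ ($V{\left(w,E \right)} = \sqrt{E w + E} = \sqrt{E + E w}$)
$\left(21 - 61\right) V{\left(A{\left(l{\left(-5 \right)} \right)},\left(-3\right) \left(-4\right) + 1 \right)} = \left(21 - 61\right) \sqrt{\left(\left(-3\right) \left(-4\right) + 1\right) \left(1 - \left(14 - 7 \left(2 - -5\right)\right)\right)} = \left(21 - 61\right) \sqrt{\left(12 + 1\right) \left(1 - \left(14 - 7 \left(2 + 5\right)\right)\right)} = - 40 \sqrt{13 \left(1 + \left(-14 + 7 \cdot 7\right)\right)} = - 40 \sqrt{13 \left(1 + \left(-14 + 49\right)\right)} = - 40 \sqrt{13 \left(1 + 35\right)} = - 40 \sqrt{13 \cdot 36} = - 40 \sqrt{468} = - 40 \cdot 6 \sqrt{13} = - 240 \sqrt{13}$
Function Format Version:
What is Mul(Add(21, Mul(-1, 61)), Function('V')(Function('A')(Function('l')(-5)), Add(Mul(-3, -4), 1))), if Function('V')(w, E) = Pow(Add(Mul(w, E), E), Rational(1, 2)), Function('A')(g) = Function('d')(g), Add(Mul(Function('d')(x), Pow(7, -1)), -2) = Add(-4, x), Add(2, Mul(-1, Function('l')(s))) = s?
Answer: Mul(-240, Pow(13, Rational(1, 2))) ≈ -865.33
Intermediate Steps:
Function('l')(s) = Add(2, Mul(-1, s))
Function('d')(x) = Add(-14, Mul(7, x)) (Function('d')(x) = Add(14, Mul(7, Add(-4, x))) = Add(14, Add(-28, Mul(7, x))) = Add(-14, Mul(7, x)))
Function('A')(g) = Add(-14, Mul(7, g))
Function('V')(w, E) = Pow(Add(E, Mul(E, w)), Rational(1, 2)) (Function('V')(w, E) = Pow(Add(Mul(E, w), E), Rational(1, 2)) = Pow(Add(E, Mul(E, w)), Rational(1, 2)))
Mul(Add(21, Mul(-1, 61)), Function('V')(Function('A')(Function('l')(-5)), Add(Mul(-3, -4), 1))) = Mul(Add(21, Mul(-1, 61)), Pow(Mul(Add(Mul(-3, -4), 1), Add(1, Add(-14, Mul(7, Add(2, Mul(-1, -5)))))), Rational(1, 2))) = Mul(Add(21, -61), Pow(Mul(Add(12, 1), Add(1, Add(-14, Mul(7, Add(2, 5))))), Rational(1, 2))) = Mul(-40, Pow(Mul(13, Add(1, Add(-14, Mul(7, 7)))), Rational(1, 2))) = Mul(-40, Pow(Mul(13, Add(1, Add(-14, 49))), Rational(1, 2))) = Mul(-40, Pow(Mul(13, Add(1, 35)), Rational(1, 2))) = Mul(-40, Pow(Mul(13, 36), Rational(1, 2))) = Mul(-40, Pow(468, Rational(1, 2))) = Mul(-40, Mul(6, Pow(13, Rational(1, 2)))) = Mul(-240, Pow(13, Rational(1, 2)))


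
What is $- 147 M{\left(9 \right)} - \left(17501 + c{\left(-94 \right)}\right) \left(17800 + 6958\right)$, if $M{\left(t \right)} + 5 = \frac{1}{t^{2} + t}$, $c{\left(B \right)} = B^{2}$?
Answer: $- \frac{19561521379}{30} \approx -6.5205 \cdot 10^{8}$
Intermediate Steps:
$M{\left(t \right)} = -5 + \frac{1}{t + t^{2}}$ ($M{\left(t \right)} = -5 + \frac{1}{t^{2} + t} = -5 + \frac{1}{t + t^{2}}$)
$- 147 M{\left(9 \right)} - \left(17501 + c{\left(-94 \right)}\right) \left(17800 + 6958\right) = - 147 \frac{1 - 45 - 5 \cdot 9^{2}}{9 \left(1 + 9\right)} - \left(17501 + \left(-94\right)^{2}\right) \left(17800 + 6958\right) = - 147 \frac{1 - 45 - 405}{9 \cdot 10} - \left(17501 + 8836\right) 24758 = - 147 \cdot \frac{1}{9} \cdot \frac{1}{10} \left(1 - 45 - 405\right) - 26337 \cdot 24758 = - 147 \cdot \frac{1}{9} \cdot \frac{1}{10} \left(-449\right) - 652051446 = \left(-147\right) \left(- \frac{449}{90}\right) - 652051446 = \frac{22001}{30} - 652051446 = - \frac{19561521379}{30}$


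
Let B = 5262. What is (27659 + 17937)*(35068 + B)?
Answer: 1838886680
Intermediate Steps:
(27659 + 17937)*(35068 + B) = (27659 + 17937)*(35068 + 5262) = 45596*40330 = 1838886680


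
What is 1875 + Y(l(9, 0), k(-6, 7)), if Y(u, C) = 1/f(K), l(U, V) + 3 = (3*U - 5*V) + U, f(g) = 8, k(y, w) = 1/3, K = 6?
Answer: 15001/8 ≈ 1875.1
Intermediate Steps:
k(y, w) = 1/3
l(U, V) = -3 - 5*V + 4*U (l(U, V) = -3 + ((3*U - 5*V) + U) = -3 + ((-5*V + 3*U) + U) = -3 + (-5*V + 4*U) = -3 - 5*V + 4*U)
Y(u, C) = 1/8
1875 + Y(l(9, 0), k(-6, 7)) = 1875 + 1/8 = 15001/8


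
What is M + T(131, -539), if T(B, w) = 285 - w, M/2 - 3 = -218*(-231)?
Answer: 101546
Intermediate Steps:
M = 100722 (M = 6 + 2*(-218*(-231)) = 6 + 2*50358 = 6 + 100716 = 100722)
M + T(131, -539) = 100722 + (285 - 1*(-539)) = 100722 + (285 + 539) = 100722 + 824 = 101546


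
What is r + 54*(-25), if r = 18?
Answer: -1332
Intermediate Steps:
r + 54*(-25) = 18 + 54*(-25) = 18 - 1350 = -1332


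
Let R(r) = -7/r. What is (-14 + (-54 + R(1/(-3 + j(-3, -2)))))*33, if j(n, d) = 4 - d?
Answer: -2937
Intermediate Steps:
(-14 + (-54 + R(1/(-3 + j(-3, -2)))))*33 = (-14 + (-54 - (7 + 14)))*33 = (-14 + (-54 - 7/(1/(-3 + (4 + 2)))))*33 = (-14 + (-54 - 7/(1/(-3 + 6))))*33 = (-14 + (-54 - 7/(1/3)))*33 = (-14 + (-54 - 7/1/3))*33 = (-14 + (-54 - 7*3))*33 = (-14 + (-54 - 21))*33 = (-14 - 75)*33 = -89*33 = -2937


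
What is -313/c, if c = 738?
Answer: -313/738 ≈ -0.42412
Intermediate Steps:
-313/c = -313/738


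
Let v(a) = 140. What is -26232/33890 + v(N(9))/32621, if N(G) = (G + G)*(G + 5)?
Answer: -425484736/552762845 ≈ -0.76974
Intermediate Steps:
N(G) = 2*G*(5 + G) (N(G) = (2*G)*(5 + G) = 2*G*(5 + G))
-26232/33890 + v(N(9))/32621 = -26232/33890 + 140/32621 = -26232*1/33890 + 140*(1/32621) = -13116/16945 + 140/32621 = -425484736/552762845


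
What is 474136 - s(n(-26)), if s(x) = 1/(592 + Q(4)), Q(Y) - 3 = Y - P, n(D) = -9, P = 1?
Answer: 283533327/598 ≈ 4.7414e+5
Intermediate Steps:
Q(Y) = 2 + Y (Q(Y) = 3 + (Y - 1*1) = 3 + (Y - 1) = 3 + (-1 + Y) = 2 + Y)
s(x) = 1/598 (s(x) = 1/(592 + (2 + 4)) = 1/(592 + 6) = 1/598)
474136 - s(n(-26)) = 474136 - 1*1/598 = 474136 - 1/598 = 283533327/598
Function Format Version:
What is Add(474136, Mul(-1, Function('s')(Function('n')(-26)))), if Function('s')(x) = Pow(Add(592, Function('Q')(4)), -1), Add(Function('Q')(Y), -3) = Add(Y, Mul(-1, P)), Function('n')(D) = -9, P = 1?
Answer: Rational(283533327, 598) ≈ 4.7414e+5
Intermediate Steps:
Function('Q')(Y) = Add(2, Y) (Function('Q')(Y) = Add(3, Add(Y, Mul(-1, 1))) = Add(3, Add(Y, -1)) = Add(3, Add(-1, Y)) = Add(2, Y))
Function('s')(x) = Rational(1, 598) (Function('s')(x) = Pow(Add(592, Add(2, 4)), -1) = Pow(Add(592, 6), -1) = Pow(598, -1) = Rational(1, 598))
Add(474136, Mul(-1, Function('s')(Function('n')(-26)))) = Add(474136, Mul(-1, Rational(1, 598))) = Add(474136, Rational(-1, 598)) = Rational(283533327, 598)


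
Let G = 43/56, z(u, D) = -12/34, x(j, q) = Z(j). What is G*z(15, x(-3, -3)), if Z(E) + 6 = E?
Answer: -129/476 ≈ -0.27101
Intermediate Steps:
Z(E) = -6 + E
x(j, q) = -6 + j
z(u, D) = -6/17 (z(u, D) = -12*1/34 = -6/17)
G = 43/56 (G = 43*(1/56) = 43/56 ≈ 0.76786)
G*z(15, x(-3, -3)) = (43/56)*(-6/17) = -129/476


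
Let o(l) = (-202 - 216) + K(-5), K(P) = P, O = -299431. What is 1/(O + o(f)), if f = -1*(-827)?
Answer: -1/299854 ≈ -3.3350e-6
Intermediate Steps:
f = 827
o(l) = -423 (o(l) = (-202 - 216) - 5 = -418 - 5 = -423)
1/(O + o(f)) = 1/(-299431 - 423) = 1/(-299854) = -1/299854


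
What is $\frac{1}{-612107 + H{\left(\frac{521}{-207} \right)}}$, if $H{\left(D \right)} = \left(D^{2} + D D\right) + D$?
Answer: $- \frac{42849}{26227737808} \approx -1.6337 \cdot 10^{-6}$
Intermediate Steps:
$H{\left(D \right)} = D + 2 D^{2}$ ($H{\left(D \right)} = \left(D^{2} + D^{2}\right) + D = 2 D^{2} + D = D + 2 D^{2}$)
$\frac{1}{-612107 + H{\left(\frac{521}{-207} \right)}} = \frac{1}{-612107 + \frac{521}{-207} \left(1 + 2 \frac{521}{-207}\right)} = \frac{1}{-612107 + 521 \left(- \frac{1}{207}\right) \left(1 + 2 \cdot 521 \left(- \frac{1}{207}\right)\right)} = \frac{1}{-612107 - \frac{521 \left(1 + 2 \left(- \frac{521}{207}\right)\right)}{207}} = \frac{1}{-612107 - \frac{521 \left(1 - \frac{1042}{207}\right)}{207}} = \frac{1}{-612107 - - \frac{435035}{42849}} = \frac{1}{-612107 + \frac{435035}{42849}} = \frac{1}{- \frac{26227737808}{42849}} = - \frac{42849}{26227737808}$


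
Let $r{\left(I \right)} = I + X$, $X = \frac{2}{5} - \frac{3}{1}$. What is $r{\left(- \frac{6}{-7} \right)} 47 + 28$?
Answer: $- \frac{1887}{35} \approx -53.914$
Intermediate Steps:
$X = - \frac{13}{5}$ ($X = 2 \cdot \frac{1}{5} - 3 = \frac{2}{5} - 3 = - \frac{13}{5} \approx -2.6$)
$r{\left(I \right)} = - \frac{13}{5} + I$ ($r{\left(I \right)} = I - \frac{13}{5} = - \frac{13}{5} + I$)
$r{\left(- \frac{6}{-7} \right)} 47 + 28 = \left(- \frac{13}{5} - \frac{6}{-7}\right) 47 + 28 = \left(- \frac{13}{5} - - \frac{6}{7}\right) 47 + 28 = \left(- \frac{13}{5} + \frac{6}{7}\right) 47 + 28 = \left(- \frac{61}{35}\right) 47 + 28 = - \frac{2867}{35} + 28 = - \frac{1887}{35}$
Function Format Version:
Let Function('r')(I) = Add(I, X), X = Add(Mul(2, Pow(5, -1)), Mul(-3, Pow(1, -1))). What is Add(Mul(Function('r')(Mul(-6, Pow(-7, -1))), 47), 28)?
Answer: Rational(-1887, 35) ≈ -53.914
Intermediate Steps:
X = Rational(-13, 5) (X = Add(Mul(2, Rational(1, 5)), Mul(-3, 1)) = Add(Rational(2, 5), -3) = Rational(-13, 5) ≈ -2.6000)
Function('r')(I) = Add(Rational(-13, 5), I) (Function('r')(I) = Add(I, Rational(-13, 5)) = Add(Rational(-13, 5), I))
Add(Mul(Function('r')(Mul(-6, Pow(-7, -1))), 47), 28) = Add(Mul(Add(Rational(-13, 5), Mul(-6, Pow(-7, -1))), 47), 28) = Add(Mul(Add(Rational(-13, 5), Mul(-6, Rational(-1, 7))), 47), 28) = Add(Mul(Add(Rational(-13, 5), Rational(6, 7)), 47), 28) = Add(Mul(Rational(-61, 35), 47), 28) = Add(Rational(-2867, 35), 28) = Rational(-1887, 35)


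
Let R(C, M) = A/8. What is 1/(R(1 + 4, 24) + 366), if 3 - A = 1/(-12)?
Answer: 96/35173 ≈ 0.0027294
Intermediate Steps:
A = 37/12 (A = 3 - 1/(-12) = 3 - 1*(-1/12) = 3 + 1/12 = 37/12 ≈ 3.0833)
R(C, M) = 37/96 (R(C, M) = (37/12)/8 = (37/12)*(⅛) = 37/96)
1/(R(1 + 4, 24) + 366) = 1/(37/96 + 366) = 1/(35173/96) = 96/35173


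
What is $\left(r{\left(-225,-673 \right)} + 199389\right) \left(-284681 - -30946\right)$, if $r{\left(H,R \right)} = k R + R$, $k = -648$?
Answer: $-161076052700$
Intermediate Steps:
$r{\left(H,R \right)} = - 647 R$ ($r{\left(H,R \right)} = - 648 R + R = - 647 R$)
$\left(r{\left(-225,-673 \right)} + 199389\right) \left(-284681 - -30946\right) = \left(\left(-647\right) \left(-673\right) + 199389\right) \left(-284681 - -30946\right) = \left(435431 + 199389\right) \left(-284681 + \left(-88204 + 119150\right)\right) = 634820 \left(-284681 + 30946\right) = 634820 \left(-253735\right) = -161076052700$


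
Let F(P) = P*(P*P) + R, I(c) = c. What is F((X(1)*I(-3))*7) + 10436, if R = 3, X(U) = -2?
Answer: 84527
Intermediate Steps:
F(P) = 3 + P**3 (F(P) = P*(P*P) + 3 = P*P**2 + 3 = P**3 + 3 = 3 + P**3)
F((X(1)*I(-3))*7) + 10436 = (3 + (-2*(-3)*7)**3) + 10436 = (3 + (6*7)**3) + 10436 = (3 + 42**3) + 10436 = (3 + 74088) + 10436 = 74091 + 10436 = 84527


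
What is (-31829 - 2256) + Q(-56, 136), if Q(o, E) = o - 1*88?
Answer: -34229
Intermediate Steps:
Q(o, E) = -88 + o (Q(o, E) = o - 88 = -88 + o)
(-31829 - 2256) + Q(-56, 136) = (-31829 - 2256) + (-88 - 56) = -34085 - 144 = -34229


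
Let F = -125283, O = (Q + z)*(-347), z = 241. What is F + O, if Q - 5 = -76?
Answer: -184273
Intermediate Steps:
Q = -71 (Q = 5 - 76 = -71)
O = -58990 (O = (-71 + 241)*(-347) = 170*(-347) = -58990)
F + O = -125283 - 58990 = -184273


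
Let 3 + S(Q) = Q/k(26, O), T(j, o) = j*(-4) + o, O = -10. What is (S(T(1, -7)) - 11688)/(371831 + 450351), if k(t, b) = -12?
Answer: -140281/9866184 ≈ -0.014218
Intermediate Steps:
T(j, o) = o - 4*j (T(j, o) = -4*j + o = o - 4*j)
S(Q) = -3 - Q/12 (S(Q) = -3 + Q/(-12) = -3 + Q*(-1/12) = -3 - Q/12)
(S(T(1, -7)) - 11688)/(371831 + 450351) = ((-3 - (-7 - 4*1)/12) - 11688)/(371831 + 450351) = ((-3 - (-7 - 4)/12) - 11688)/822182 = ((-3 - 1/12*(-11)) - 11688)*(1/822182) = ((-3 + 11/12) - 11688)*(1/822182) = (-25/12 - 11688)*(1/822182) = -140281/12*1/822182 = -140281/9866184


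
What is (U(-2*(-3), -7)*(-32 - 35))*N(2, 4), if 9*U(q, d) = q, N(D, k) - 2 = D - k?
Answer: 0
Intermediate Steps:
N(D, k) = 2 + D - k (N(D, k) = 2 + (D - k) = 2 + D - k)
U(q, d) = q/9
(U(-2*(-3), -7)*(-32 - 35))*N(2, 4) = (((-2*(-3))/9)*(-32 - 35))*(2 + 2 - 1*4) = (((⅑)*6)*(-67))*(2 + 2 - 4) = ((⅔)*(-67))*0 = -134/3*0 = 0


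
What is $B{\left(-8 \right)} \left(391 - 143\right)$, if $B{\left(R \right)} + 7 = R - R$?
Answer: $-1736$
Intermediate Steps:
$B{\left(R \right)} = -7$ ($B{\left(R \right)} = -7 + \left(R - R\right) = -7 + 0 = -7$)
$B{\left(-8 \right)} \left(391 - 143\right) = - 7 \left(391 - 143\right) = \left(-7\right) 248 = -1736$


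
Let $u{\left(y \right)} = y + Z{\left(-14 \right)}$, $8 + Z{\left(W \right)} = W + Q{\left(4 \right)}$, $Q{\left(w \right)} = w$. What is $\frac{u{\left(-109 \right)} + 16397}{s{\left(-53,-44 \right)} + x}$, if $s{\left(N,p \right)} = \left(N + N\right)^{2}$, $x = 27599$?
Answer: $\frac{3254}{7767} \approx 0.41895$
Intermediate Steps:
$s{\left(N,p \right)} = 4 N^{2}$ ($s{\left(N,p \right)} = \left(2 N\right)^{2} = 4 N^{2}$)
$Z{\left(W \right)} = -4 + W$ ($Z{\left(W \right)} = -8 + \left(W + 4\right) = -8 + \left(4 + W\right) = -4 + W$)
$u{\left(y \right)} = -18 + y$ ($u{\left(y \right)} = y - 18 = -18 + y$)
$\frac{u{\left(-109 \right)} + 16397}{s{\left(-53,-44 \right)} + x} = \frac{\left(-18 - 109\right) + 16397}{4 \left(-53\right)^{2} + 27599} = \frac{-127 + 16397}{4 \cdot 2809 + 27599} = \frac{16270}{11236 + 27599} = \frac{16270}{38835} = 16270 \cdot \frac{1}{38835} = \frac{3254}{7767}$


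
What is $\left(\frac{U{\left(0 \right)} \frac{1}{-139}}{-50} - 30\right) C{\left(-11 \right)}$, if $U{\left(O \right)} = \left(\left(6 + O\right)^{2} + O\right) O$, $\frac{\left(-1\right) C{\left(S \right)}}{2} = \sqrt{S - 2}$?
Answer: $60 i \sqrt{13} \approx 216.33 i$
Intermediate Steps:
$C{\left(S \right)} = - 2 \sqrt{-2 + S}$ ($C{\left(S \right)} = - 2 \sqrt{S - 2} = - 2 \sqrt{-2 + S}$)
$U{\left(O \right)} = O \left(O + \left(6 + O\right)^{2}\right)$ ($U{\left(O \right)} = \left(O + \left(6 + O\right)^{2}\right) O = O \left(O + \left(6 + O\right)^{2}\right)$)
$\left(\frac{U{\left(0 \right)} \frac{1}{-139}}{-50} - 30\right) C{\left(-11 \right)} = \left(\frac{0 \left(0 + \left(6 + 0\right)^{2}\right) \frac{1}{-139}}{-50} - 30\right) \left(- 2 \sqrt{-2 - 11}\right) = \left(0 \left(0 + 6^{2}\right) \left(- \frac{1}{139}\right) \left(- \frac{1}{50}\right) - 30\right) \left(- 2 \sqrt{-13}\right) = \left(0 \left(0 + 36\right) \left(- \frac{1}{139}\right) \left(- \frac{1}{50}\right) - 30\right) \left(- 2 i \sqrt{13}\right) = \left(0 \cdot 36 \left(- \frac{1}{139}\right) \left(- \frac{1}{50}\right) - 30\right) \left(- 2 i \sqrt{13}\right) = \left(0 \left(- \frac{1}{139}\right) \left(- \frac{1}{50}\right) - 30\right) \left(- 2 i \sqrt{13}\right) = \left(0 \left(- \frac{1}{50}\right) - 30\right) \left(- 2 i \sqrt{13}\right) = \left(0 - 30\right) \left(- 2 i \sqrt{13}\right) = - 30 \left(- 2 i \sqrt{13}\right) = 60 i \sqrt{13}$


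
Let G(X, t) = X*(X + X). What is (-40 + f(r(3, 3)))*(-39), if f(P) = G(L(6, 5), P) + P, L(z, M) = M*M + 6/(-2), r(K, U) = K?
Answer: -36309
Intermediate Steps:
L(z, M) = -3 + M² (L(z, M) = M² + 6*(-½) = M² - 3 = -3 + M²)
G(X, t) = 2*X² (G(X, t) = X*(2*X) = 2*X²)
f(P) = 968 + P (f(P) = 2*(-3 + 5²)² + P = 2*(-3 + 25)² + P = 2*22² + P = 2*484 + P = 968 + P)
(-40 + f(r(3, 3)))*(-39) = (-40 + (968 + 3))*(-39) = (-40 + 971)*(-39) = 931*(-39) = -36309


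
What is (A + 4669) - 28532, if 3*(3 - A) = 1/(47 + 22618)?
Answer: -1622360701/67995 ≈ -23860.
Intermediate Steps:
A = 203984/67995 (A = 3 - 1/(3*(47 + 22618)) = 3 - ⅓/22665 = 3 - ⅓*1/22665 = 3 - 1/67995 = 203984/67995 ≈ 3.0000)
(A + 4669) - 28532 = (203984/67995 + 4669) - 28532 = 317672639/67995 - 28532 = -1622360701/67995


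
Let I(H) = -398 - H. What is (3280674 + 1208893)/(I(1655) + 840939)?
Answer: 4489567/838886 ≈ 5.3518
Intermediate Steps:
(3280674 + 1208893)/(I(1655) + 840939) = (3280674 + 1208893)/((-398 - 1*1655) + 840939) = 4489567/((-398 - 1655) + 840939) = 4489567/(-2053 + 840939) = 4489567/838886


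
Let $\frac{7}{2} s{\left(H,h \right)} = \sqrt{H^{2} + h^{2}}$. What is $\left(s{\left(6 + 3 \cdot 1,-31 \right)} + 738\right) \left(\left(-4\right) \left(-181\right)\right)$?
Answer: $534312 + \frac{1448 \sqrt{1042}}{7} \approx 5.4099 \cdot 10^{5}$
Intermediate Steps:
$s{\left(H,h \right)} = \frac{2 \sqrt{H^{2} + h^{2}}}{7}$
$\left(s{\left(6 + 3 \cdot 1,-31 \right)} + 738\right) \left(\left(-4\right) \left(-181\right)\right) = \left(\frac{2 \sqrt{\left(6 + 3 \cdot 1\right)^{2} + \left(-31\right)^{2}}}{7} + 738\right) \left(\left(-4\right) \left(-181\right)\right) = \left(\frac{2 \sqrt{\left(6 + 3\right)^{2} + 961}}{7} + 738\right) 724 = \left(\frac{2 \sqrt{9^{2} + 961}}{7} + 738\right) 724 = \left(\frac{2 \sqrt{81 + 961}}{7} + 738\right) 724 = \left(\frac{2 \sqrt{1042}}{7} + 738\right) 724 = \left(738 + \frac{2 \sqrt{1042}}{7}\right) 724 = 534312 + \frac{1448 \sqrt{1042}}{7}$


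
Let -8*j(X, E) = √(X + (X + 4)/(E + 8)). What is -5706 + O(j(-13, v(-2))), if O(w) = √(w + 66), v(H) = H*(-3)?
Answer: -5706 + √(51744 - 7*I*√2674)/28 ≈ -5697.9 - 0.028416*I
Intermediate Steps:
v(H) = -3*H
j(X, E) = -√(X + (4 + X)/(8 + E))/8 (j(X, E) = -√(X + (X + 4)/(E + 8))/8 = -√(X + (4 + X)/(8 + E))/8)
O(w) = √(66 + w)
-5706 + O(j(-13, v(-2))) = -5706 + √(66 - √(4 - 13 - 13*(8 - 3*(-2)))/√(8 - 3*(-2))/8) = -5706 + √(66 - √(4 - 13 - 13*(8 + 6))/√(8 + 6)/8) = -5706 + √(66 - √14*√(4 - 13 - 13*14)/14/8) = -5706 + √(66 - √14*√(4 - 13 - 182)/14/8) = -5706 + √(66 - I*√2674/14/8) = -5706 + √(66 - I*√2674/112)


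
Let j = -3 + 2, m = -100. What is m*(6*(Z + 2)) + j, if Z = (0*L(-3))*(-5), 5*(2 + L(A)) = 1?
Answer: -1201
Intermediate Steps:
L(A) = -9/5 (L(A) = -2 + (1/5)*1 = -2 + 1/5 = -9/5)
Z = 0 (Z = (0*(-9/5))*(-5) = 0*(-5) = 0)
j = -1
m*(6*(Z + 2)) + j = -600*(0 + 2) - 1 = -600*2 - 1 = -100*12 - 1 = -1200 - 1 = -1201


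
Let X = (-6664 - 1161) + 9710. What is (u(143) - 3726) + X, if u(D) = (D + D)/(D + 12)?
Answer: -285069/155 ≈ -1839.2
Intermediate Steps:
u(D) = 2*D/(12 + D) (u(D) = (2*D)/(12 + D) = 2*D/(12 + D))
X = 1885 (X = -7825 + 9710 = 1885)
(u(143) - 3726) + X = (2*143/(12 + 143) - 3726) + 1885 = (2*143/155 - 3726) + 1885 = (2*143*(1/155) - 3726) + 1885 = (286/155 - 3726) + 1885 = -577244/155 + 1885 = -285069/155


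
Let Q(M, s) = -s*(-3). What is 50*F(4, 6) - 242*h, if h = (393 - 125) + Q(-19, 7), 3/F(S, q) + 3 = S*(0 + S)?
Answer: -909044/13 ≈ -69927.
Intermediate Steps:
F(S, q) = 3/(-3 + S**2) (F(S, q) = 3/(-3 + S*(0 + S)) = 3/(-3 + S*S) = 3/(-3 + S**2))
Q(M, s) = 3*s
h = 289 (h = (393 - 125) + 3*7 = 268 + 21 = 289)
50*F(4, 6) - 242*h = 50*(3/(-3 + 4**2)) - 242*289 = 50*(3/(-3 + 16)) - 69938 = 50*(3/13) - 69938 = 150/13 - 69938 = -909044/13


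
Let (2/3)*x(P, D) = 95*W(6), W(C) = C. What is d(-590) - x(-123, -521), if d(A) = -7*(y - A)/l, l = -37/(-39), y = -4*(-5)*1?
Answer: -198165/37 ≈ -5355.8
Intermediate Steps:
y = 20 (y = 20*1 = 20)
l = 37/39 (l = -37*(-1/39) = 37/39 ≈ 0.94872)
x(P, D) = 855 (x(P, D) = 3*(95*6)/2 = (3/2)*570 = 855)
d(A) = -5460/37 + 273*A/37 (d(A) = -7*(20 - A)/37/39 = -7*(20 - A)*39/37 = -7*(780/37 - 39*A/37) = -5460/37 + 273*A/37)
d(-590) - x(-123, -521) = (-5460/37 + (273/37)*(-590)) - 1*855 = (-5460/37 - 161070/37) - 855 = -166530/37 - 855 = -198165/37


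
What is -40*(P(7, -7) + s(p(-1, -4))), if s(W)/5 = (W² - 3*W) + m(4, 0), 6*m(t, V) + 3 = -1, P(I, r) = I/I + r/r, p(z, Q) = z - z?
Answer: 160/3 ≈ 53.333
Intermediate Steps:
p(z, Q) = 0
P(I, r) = 2 (P(I, r) = 1 + 1 = 2)
m(t, V) = -⅔ (m(t, V) = -½ + (⅙)*(-1) = -½ - ⅙ = -⅔)
s(W) = -10/3 - 15*W + 5*W² (s(W) = 5*((W² - 3*W) - ⅔) = 5*(-⅔ + W² - 3*W) = -10/3 - 15*W + 5*W²)
-40*(P(7, -7) + s(p(-1, -4))) = -40*(2 + (-10/3 - 15*0 + 5*0²)) = -40*(2 + (-10/3 + 0 + 5*0)) = -40*(2 + (-10/3 + 0 + 0)) = -40*(2 - 10/3) = -40*(-4/3) = 160/3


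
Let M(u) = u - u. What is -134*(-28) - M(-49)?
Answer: 3752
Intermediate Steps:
M(u) = 0
-134*(-28) - M(-49) = -134*(-28) - 1*0 = 3752 + 0 = 3752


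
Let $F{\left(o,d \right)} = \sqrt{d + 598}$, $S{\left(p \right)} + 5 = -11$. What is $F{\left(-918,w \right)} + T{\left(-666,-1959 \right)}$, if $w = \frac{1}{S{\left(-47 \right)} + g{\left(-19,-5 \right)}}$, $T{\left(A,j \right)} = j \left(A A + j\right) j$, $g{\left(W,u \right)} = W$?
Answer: $1694708416557 + \frac{\sqrt{732515}}{35} \approx 1.6947 \cdot 10^{12}$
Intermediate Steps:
$S{\left(p \right)} = -16$ ($S{\left(p \right)} = -5 - 11 = -16$)
$T{\left(A,j \right)} = j^{2} \left(j + A^{2}\right)$ ($T{\left(A,j \right)} = j \left(A^{2} + j\right) j = j \left(j + A^{2}\right) j = j^{2} \left(j + A^{2}\right)$)
$w = - \frac{1}{35}$ ($w = \frac{1}{-16 - 19} = \frac{1}{-35} = - \frac{1}{35} \approx -0.028571$)
$F{\left(o,d \right)} = \sqrt{598 + d}$
$F{\left(-918,w \right)} + T{\left(-666,-1959 \right)} = \sqrt{598 - \frac{1}{35}} + \left(-1959\right)^{2} \left(-1959 + \left(-666\right)^{2}\right) = \sqrt{\frac{20929}{35}} + 3837681 \left(-1959 + 443556\right) = \frac{\sqrt{732515}}{35} + 3837681 \cdot 441597 = \frac{\sqrt{732515}}{35} + 1694708416557 = 1694708416557 + \frac{\sqrt{732515}}{35}$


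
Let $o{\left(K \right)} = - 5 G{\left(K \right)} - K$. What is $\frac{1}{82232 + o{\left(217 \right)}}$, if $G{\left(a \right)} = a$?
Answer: $\frac{1}{80930} \approx 1.2356 \cdot 10^{-5}$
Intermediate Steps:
$o{\left(K \right)} = - 6 K$ ($o{\left(K \right)} = - 5 K - K = - 6 K$)
$\frac{1}{82232 + o{\left(217 \right)}} = \frac{1}{82232 - 1302} = \frac{1}{80930}$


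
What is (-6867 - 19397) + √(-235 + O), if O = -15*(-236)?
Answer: -26264 + √3305 ≈ -26207.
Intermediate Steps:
O = 3540
(-6867 - 19397) + √(-235 + O) = (-6867 - 19397) + √(-235 + 3540) = -26264 + √3305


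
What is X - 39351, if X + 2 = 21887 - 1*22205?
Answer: -39671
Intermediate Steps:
X = -320 (X = -2 + (21887 - 1*22205) = -2 + (21887 - 22205) = -2 - 318 = -320)
X - 39351 = -320 - 39351 = -39671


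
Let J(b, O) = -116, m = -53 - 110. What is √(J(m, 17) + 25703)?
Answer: 3*√2843 ≈ 159.96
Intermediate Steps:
m = -163
√(J(m, 17) + 25703) = √(-116 + 25703) = √25587 = 3*√2843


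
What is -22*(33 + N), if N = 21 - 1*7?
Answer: -1034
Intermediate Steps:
N = 14 (N = 21 - 7 = 14)
-22*(33 + N) = -22*(33 + 14) = -22*47 = -1034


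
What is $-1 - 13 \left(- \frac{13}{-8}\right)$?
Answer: $- \frac{177}{8} \approx -22.125$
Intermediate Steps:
$-1 - 13 \left(- \frac{13}{-8}\right) = -1 - 13 \left(\left(-13\right) \left(- \frac{1}{8}\right)\right) = -1 - \frac{169}{8} = - \frac{177}{8}$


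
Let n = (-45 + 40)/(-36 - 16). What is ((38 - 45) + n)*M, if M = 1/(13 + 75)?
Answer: -359/4576 ≈ -0.078453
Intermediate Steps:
M = 1/88 ≈ 0.011364
n = 5/52 (n = -5/(-52) = -5*(-1/52) = 5/52 ≈ 0.096154)
((38 - 45) + n)*M = ((38 - 45) + 5/52)*(1/88) = (-7 + 5/52)*(1/88) = -359/52*1/88 = -359/4576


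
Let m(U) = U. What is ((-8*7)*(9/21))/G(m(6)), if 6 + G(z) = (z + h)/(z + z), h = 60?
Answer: 48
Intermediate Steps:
G(z) = -6 + (60 + z)/(2*z) (G(z) = -6 + (z + 60)/(z + z) = -6 + (60 + z)/((2*z)) = -6 + (60 + z)*(1/(2*z)) = -6 + (60 + z)/(2*z))
((-8*7)*(9/21))/G(m(6)) = ((-8*7)*(9/21))/(-11/2 + 30/6) = (-504/21)/(-11/2 + 30*(⅙)) = (-56*3/7)/(-11/2 + 5) = -24/(-½) = -24*(-2) = 48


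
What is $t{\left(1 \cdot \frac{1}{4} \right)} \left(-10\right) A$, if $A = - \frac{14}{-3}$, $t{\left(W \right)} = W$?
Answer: $- \frac{35}{3} \approx -11.667$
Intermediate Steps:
$A = \frac{14}{3}$ ($A = \left(-14\right) \left(- \frac{1}{3}\right) = \frac{14}{3} \approx 4.6667$)
$t{\left(1 \cdot \frac{1}{4} \right)} \left(-10\right) A = 1 \cdot \frac{1}{4} \left(-10\right) \frac{14}{3} = \frac{1}{4} \left(-10\right) \frac{14}{3} = \left(- \frac{5}{2}\right) \frac{14}{3} = - \frac{35}{3}$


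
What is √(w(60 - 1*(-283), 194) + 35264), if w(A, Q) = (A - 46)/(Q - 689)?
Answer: √881585/5 ≈ 187.79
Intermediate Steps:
w(A, Q) = (-46 + A)/(-689 + Q)
√(w(60 - 1*(-283), 194) + 35264) = √((-46 + (60 - 1*(-283)))/(-689 + 194) + 35264) = √((-46 + (60 + 283))/(-495) + 35264) = √(-(-46 + 343)/495 + 35264) = √(-1/495*297 + 35264) = √(-⅗ + 35264) = √(176317/5) = √881585/5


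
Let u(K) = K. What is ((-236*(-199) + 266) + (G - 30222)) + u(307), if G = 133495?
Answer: 150810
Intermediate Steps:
((-236*(-199) + 266) + (G - 30222)) + u(307) = ((-236*(-199) + 266) + (133495 - 30222)) + 307 = ((46964 + 266) + 103273) + 307 = (47230 + 103273) + 307 = 150503 + 307 = 150810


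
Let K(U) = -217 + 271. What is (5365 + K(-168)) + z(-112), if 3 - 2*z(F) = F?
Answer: 10953/2 ≈ 5476.5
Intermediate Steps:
z(F) = 3/2 - F/2
K(U) = 54
(5365 + K(-168)) + z(-112) = (5365 + 54) + (3/2 - ½*(-112)) = 5419 + (3/2 + 56) = 5419 + 115/2 = 10953/2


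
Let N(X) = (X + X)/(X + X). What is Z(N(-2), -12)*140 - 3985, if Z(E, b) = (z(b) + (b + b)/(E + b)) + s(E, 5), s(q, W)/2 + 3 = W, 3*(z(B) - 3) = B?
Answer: -35855/11 ≈ -3259.5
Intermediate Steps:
z(B) = 3 + B/3
N(X) = 1 (N(X) = (2*X)/((2*X)) = (2*X)*(1/(2*X)) = 1)
s(q, W) = -6 + 2*W
Z(E, b) = 7 + b/3 + 2*b/(E + b) (Z(E, b) = ((3 + b/3) + (b + b)/(E + b)) + (-6 + 2*5) = ((3 + b/3) + (2*b)/(E + b)) + (-6 + 10) = ((3 + b/3) + 2*b/(E + b)) + 4 = (3 + b/3 + 2*b/(E + b)) + 4 = 7 + b/3 + 2*b/(E + b))
Z(N(-2), -12)*140 - 3985 = (((-12)² + 21*1 + 27*(-12) + 1*(-12))/(3*(1 - 12)))*140 - 3985 = ((⅓)*(144 + 21 - 324 - 12)/(-11))*140 - 3985 = ((⅓)*(-1/11)*(-171))*140 - 3985 = (57/11)*140 - 3985 = 7980/11 - 3985 = -35855/11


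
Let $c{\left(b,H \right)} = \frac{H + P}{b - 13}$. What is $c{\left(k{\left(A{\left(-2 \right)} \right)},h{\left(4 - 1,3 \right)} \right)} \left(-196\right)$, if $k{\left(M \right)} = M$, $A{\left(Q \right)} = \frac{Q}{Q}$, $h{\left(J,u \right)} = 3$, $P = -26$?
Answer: $- \frac{1127}{3} \approx -375.67$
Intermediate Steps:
$A{\left(Q \right)} = 1$
$c{\left(b,H \right)} = \frac{-26 + H}{-13 + b}$ ($c{\left(b,H \right)} = \frac{H - 26}{b - 13} = \frac{-26 + H}{-13 + b}$)
$c{\left(k{\left(A{\left(-2 \right)} \right)},h{\left(4 - 1,3 \right)} \right)} \left(-196\right) = \frac{-26 + 3}{-13 + 1} \left(-196\right) = \frac{1}{-12} \left(-23\right) \left(-196\right) = \left(- \frac{1}{12}\right) \left(-23\right) \left(-196\right) = \frac{23}{12} \left(-196\right) = - \frac{1127}{3}$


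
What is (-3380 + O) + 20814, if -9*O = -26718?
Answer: 61208/3 ≈ 20403.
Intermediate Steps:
O = 8906/3 (O = -1/9*(-26718) = 8906/3 ≈ 2968.7)
(-3380 + O) + 20814 = (-3380 + 8906/3) + 20814 = -1234/3 + 20814 = 61208/3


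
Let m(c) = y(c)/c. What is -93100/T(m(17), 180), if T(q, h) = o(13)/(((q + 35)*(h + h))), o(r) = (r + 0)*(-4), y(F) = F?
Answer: 301644000/13 ≈ 2.3203e+7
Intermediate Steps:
o(r) = -4*r (o(r) = r*(-4) = -4*r)
m(c) = 1 (m(c) = c/c = 1)
T(q, h) = -26/(h*(35 + q)) (T(q, h) = (-4*13)/(((q + 35)*(h + h))) = -52*1/(2*h*(35 + q)) = -26/(h*(35 + q)))
-93100/T(m(17), 180) = -93100/((-26/(180*(35 + 1)))) = -93100/((-26*1/180/36)) = -93100/((-26*1/180*1/36)) = -93100/(-13/3240) = -93100*(-3240/13) = 301644000/13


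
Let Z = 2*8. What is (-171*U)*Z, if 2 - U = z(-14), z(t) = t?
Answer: -43776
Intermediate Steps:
U = 16 (U = 2 - 1*(-14) = 2 + 14 = 16)
Z = 16
(-171*U)*Z = -171*16*16 = -2736*16 = -43776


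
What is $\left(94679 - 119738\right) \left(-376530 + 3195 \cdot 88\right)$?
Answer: $2389876830$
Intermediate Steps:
$\left(94679 - 119738\right) \left(-376530 + 3195 \cdot 88\right) = - 25059 \left(-376530 + 281160\right) = \left(-25059\right) \left(-95370\right) = 2389876830$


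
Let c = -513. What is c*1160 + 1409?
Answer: -593671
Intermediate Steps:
c*1160 + 1409 = -513*1160 + 1409 = -595080 + 1409 = -593671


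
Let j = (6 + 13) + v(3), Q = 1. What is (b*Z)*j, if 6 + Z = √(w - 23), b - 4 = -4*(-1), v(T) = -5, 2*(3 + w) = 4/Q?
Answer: -672 + 224*I*√6 ≈ -672.0 + 548.69*I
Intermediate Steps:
w = -1 (w = -3 + (4/1)/2 = -3 + (4*1)/2 = -3 + (½)*4 = -3 + 2 = -1)
b = 8 (b = 4 - 4*(-1) = 4 + 4 = 8)
Z = -6 + 2*I*√6 (Z = -6 + √(-1 - 23) = -6 + √(-24) = -6 + 2*I*√6 ≈ -6.0 + 4.899*I)
j = 14 (j = (6 + 13) - 5 = 19 - 5 = 14)
(b*Z)*j = (8*(-6 + 2*I*√6))*14 = (-48 + 16*I*√6)*14 = -672 + 224*I*√6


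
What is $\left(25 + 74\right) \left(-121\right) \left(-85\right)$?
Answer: $1018215$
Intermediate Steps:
$\left(25 + 74\right) \left(-121\right) \left(-85\right) = 99 \left(-121\right) \left(-85\right) = \left(-11979\right) \left(-85\right) = 1018215$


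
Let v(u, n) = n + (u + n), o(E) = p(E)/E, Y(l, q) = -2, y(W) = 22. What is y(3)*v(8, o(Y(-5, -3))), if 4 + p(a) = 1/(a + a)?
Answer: 539/2 ≈ 269.50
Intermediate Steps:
p(a) = -4 + 1/(2*a) (p(a) = -4 + 1/(a + a) = -4 + 1/(2*a))
o(E) = (-4 + 1/(2*E))/E
v(u, n) = u + 2*n (v(u, n) = n + (n + u) = u + 2*n)
y(3)*v(8, o(Y(-5, -3))) = 22*(8 + 2*((½)*(1 - 8*(-2))/(-2)²)) = 22*(8 + 2*((½)*(¼)*(1 + 16))) = 22*(8 + 2*((½)*(¼)*17)) = 22*(8 + 2*(17/8)) = 22*(8 + 17/4) = 22*(49/4) = 539/2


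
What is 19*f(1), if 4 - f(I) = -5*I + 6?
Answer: 57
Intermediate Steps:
f(I) = -2 + 5*I (f(I) = 4 - (-5*I + 6) = 4 - (6 - 5*I) = 4 + (-6 + 5*I) = -2 + 5*I)
19*f(1) = 19*(-2 + 5*1) = 19*(-2 + 5) = 19*3 = 57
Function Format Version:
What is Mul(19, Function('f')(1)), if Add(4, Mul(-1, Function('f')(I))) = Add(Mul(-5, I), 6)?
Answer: 57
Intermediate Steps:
Function('f')(I) = Add(-2, Mul(5, I)) (Function('f')(I) = Add(4, Mul(-1, Add(Mul(-5, I), 6))) = Add(4, Mul(-1, Add(6, Mul(-5, I)))) = Add(4, Add(-6, Mul(5, I))) = Add(-2, Mul(5, I)))
Mul(19, Function('f')(1)) = Mul(19, Add(-2, Mul(5, 1))) = Mul(19, Add(-2, 5)) = Mul(19, 3) = 57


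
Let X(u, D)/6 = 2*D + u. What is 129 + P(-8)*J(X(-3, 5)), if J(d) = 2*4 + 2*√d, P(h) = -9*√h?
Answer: 129 - 144*I*√2 - 72*I*√21 ≈ 129.0 - 533.59*I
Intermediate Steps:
X(u, D) = 6*u + 12*D (X(u, D) = 6*(2*D + u) = 6*(u + 2*D) = 6*u + 12*D)
J(d) = 8 + 2*√d
129 + P(-8)*J(X(-3, 5)) = 129 + (-18*I*√2)*(8 + 2*√(6*(-3) + 12*5)) = 129 + (-18*I*√2)*(8 + 2*√(-18 + 60)) = 129 + (-18*I*√2)*(8 + 2*√42) = 129 - 18*I*√2*(8 + 2*√42)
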